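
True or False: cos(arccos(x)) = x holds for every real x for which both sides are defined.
Claim: cos(arccos(x)) = x.
Reasoning: For -1 ≤ x ≤ 1 (where arccos is defined), arccos(x) is by definition an angle whose cosine equals x. Taking the cosine of that angle returns x. (Note the other order, arccos(cos x) = x, is NOT an identity.)
So the two sides agree for every real x for which both sides are defined.

Conclusion: True.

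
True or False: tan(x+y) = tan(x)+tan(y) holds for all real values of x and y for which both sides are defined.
Claim: tan(x+y) = tan(x)+tan(y).
Test a specific point where both sides are defined: x = -π/6, y = -π/4.
LHS = tan(x+y) ≈ -3.7321
RHS = tan(x)+tan(y) ≈ -1.5774
Since -3.7321 ≠ -1.5774, the equation fails at this point, so it cannot hold for all real values of x and y for which both sides are defined.
The correct formula is tan(x+y) = (tan(x) + tan(y))/(1 - tan(x)tan(y)).

Conclusion: False.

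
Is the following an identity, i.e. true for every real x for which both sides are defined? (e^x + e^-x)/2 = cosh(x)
Yes, this is an identity.

Claim: (e^x + e^-x)/2 = cosh(x).
Reasoning: This is exactly the definition of the hyperbolic cosine: cosh(x) := (e^x + e^-x)/2.
So the two sides agree for every real x for which both sides are defined.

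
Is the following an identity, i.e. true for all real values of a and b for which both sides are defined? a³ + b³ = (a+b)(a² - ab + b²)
Yes, this is an identity.

Claim: a³ + b³ = (a+b)(a² - ab + b²).
Reasoning: Expand the right side: (a+b)(a² - ab + b²) = a³ - a²b + ab² + a²b - ab² + b³ = a³ + b³ (the middle terms cancel in pairs).
So the two sides agree for all real values of a and b for which both sides are defined.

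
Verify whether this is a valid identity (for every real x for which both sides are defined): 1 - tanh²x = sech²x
Claim: 1 - tanh²x = sech²x.
Reasoning: Divide cosh²x - sinh²x = 1 through by cosh²x (never zero): 1 - tanh²x = 1/cosh²x = sech²x.
So the two sides agree for every real x for which both sides are defined.

Conclusion: Yes, this is an identity.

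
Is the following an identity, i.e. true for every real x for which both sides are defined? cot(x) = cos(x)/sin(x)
Yes, this is an identity.

Claim: cot(x) = cos(x)/sin(x).
Reasoning: cot(x) is defined as 1/tan(x) = 1/(sin(x)/cos(x)) = cos(x)/sin(x), wherever sin(x) ≠ 0.
So the two sides agree for every real x for which both sides are defined.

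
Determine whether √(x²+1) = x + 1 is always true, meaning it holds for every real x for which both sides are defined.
Claim: √(x²+1) = x + 1.
Test a specific point where both sides are defined: x = 4.
LHS = √(x²+1) ≈ 4.1231
RHS = x + 1 ≈ 5.0000
Since 4.1231 ≠ 5.0000, the equation fails at this point, so it cannot hold for every real x for which both sides are defined.
(x+1)² = x² + 2x + 1 ≠ x² + 1 unless x = 0.

Conclusion: No, this is NOT an identity.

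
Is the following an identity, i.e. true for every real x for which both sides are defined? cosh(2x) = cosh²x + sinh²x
Yes, this is an identity.

Claim: cosh(2x) = cosh²x + sinh²x.
Reasoning: cosh²x = (e^(2x) + 2 + e^(-2x))/4 and sinh²x = (e^(2x) - 2 + e^(-2x))/4. Adding gives (2e^(2x) + 2e^(-2x))/4 = (e^(2x) + e^(-2x))/2 = cosh(2x).
So the two sides agree for every real x for which both sides are defined.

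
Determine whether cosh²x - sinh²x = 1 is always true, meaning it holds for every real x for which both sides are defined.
Yes, this is an identity.

Claim: cosh²x - sinh²x = 1.
Reasoning: With cosh(x) = (e^x + e^-x)/2 and sinh(x) = (e^x - e^-x)/2: cosh²x = (e^(2x) + 2 + e^(-2x))/4 and sinh²x = (e^(2x) - 2 + e^(-2x))/4. Subtracting leaves 4/4 = 1.
So the two sides agree for every real x for which both sides are defined.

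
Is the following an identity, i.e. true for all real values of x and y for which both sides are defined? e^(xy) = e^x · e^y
No, this is NOT an identity.

Claim: e^(xy) = e^x · e^y.
Test a specific point where both sides are defined: x = -2, y = 5.
LHS = e^(xy) ≈ 0.0000
RHS = e^x · e^y ≈ 20.0855
Since 0.0000 ≠ 20.0855, the equation fails at this point, so it cannot hold for all real values of x and y for which both sides are defined.
e^x · e^y = e^(x+y), not e^(xy).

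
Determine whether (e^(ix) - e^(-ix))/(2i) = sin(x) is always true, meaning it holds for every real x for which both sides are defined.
Claim: (e^(ix) - e^(-ix))/(2i) = sin(x).
Reasoning: By Euler's formula e^(ix) = cos(x) + i·sin(x) and e^(-ix) = cos(x) - i·sin(x). Subtracting cancels the cosine terms: e^(ix) - e^(-ix) = 2i·sin(x); divide by 2i.
So the two sides agree for every real x for which both sides are defined.

Conclusion: Yes, this is an identity.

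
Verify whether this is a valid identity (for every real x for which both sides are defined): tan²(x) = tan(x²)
No, this is NOT an identity.

Claim: tan²(x) = tan(x²).
Test a specific point where both sides are defined: x = π/6.
LHS = tan²(x) ≈ 0.3333
RHS = tan(x²) ≈ 0.2812
Since 0.3333 ≠ 0.2812, the equation fails at this point, so it cannot hold for every real x for which both sides are defined.
tan²(x) means (tan x)², squaring the output; tan(x²) squares the input. These are different functions.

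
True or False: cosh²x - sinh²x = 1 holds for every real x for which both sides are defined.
True.

Claim: cosh²x - sinh²x = 1.
Reasoning: With cosh(x) = (e^x + e^-x)/2 and sinh(x) = (e^x - e^-x)/2: cosh²x = (e^(2x) + 2 + e^(-2x))/4 and sinh²x = (e^(2x) - 2 + e^(-2x))/4. Subtracting leaves 4/4 = 1.
So the two sides agree for every real x for which both sides are defined.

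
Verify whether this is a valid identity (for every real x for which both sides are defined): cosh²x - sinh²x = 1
Yes, this is an identity.

Claim: cosh²x - sinh²x = 1.
Reasoning: With cosh(x) = (e^x + e^-x)/2 and sinh(x) = (e^x - e^-x)/2: cosh²x = (e^(2x) + 2 + e^(-2x))/4 and sinh²x = (e^(2x) - 2 + e^(-2x))/4. Subtracting leaves 4/4 = 1.
So the two sides agree for every real x for which both sides are defined.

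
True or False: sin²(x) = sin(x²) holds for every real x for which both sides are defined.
False.

Claim: sin²(x) = sin(x²).
Test a specific point where both sides are defined: x = -π/4.
LHS = sin²(x) ≈ 0.5000
RHS = sin(x²) ≈ 0.5785
Since 0.5000 ≠ 0.5785, the equation fails at this point, so it cannot hold for every real x for which both sides are defined.
sin²(x) means (sin x)², squaring the output; sin(x²) squares the input. These are different functions.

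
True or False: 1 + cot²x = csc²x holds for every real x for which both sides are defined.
True.

Claim: 1 + cot²x = csc²x.
Reasoning: Start from sin²x + cos²x = 1 and divide every term by sin²x (allowed wherever cot x and csc x are defined): 1 + cot²x = 1/sin²x = csc²x.
So the two sides agree for every real x for which both sides are defined.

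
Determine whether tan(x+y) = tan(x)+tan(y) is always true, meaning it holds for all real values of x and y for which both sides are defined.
No, this is NOT an identity.

Claim: tan(x+y) = tan(x)+tan(y).
Test a specific point where both sides are defined: x = 3π/4, y = π/6.
LHS = tan(x+y) ≈ -0.2679
RHS = tan(x)+tan(y) ≈ -0.4226
Since -0.2679 ≠ -0.4226, the equation fails at this point, so it cannot hold for all real values of x and y for which both sides are defined.
The correct formula is tan(x+y) = (tan(x) + tan(y))/(1 - tan(x)tan(y)).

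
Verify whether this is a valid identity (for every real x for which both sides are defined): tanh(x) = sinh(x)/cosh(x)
Yes, this is an identity.

Claim: tanh(x) = sinh(x)/cosh(x).
Reasoning: tanh(x) is defined as sinh(x)/cosh(x) = (e^x - e^-x)/(e^x + e^-x); cosh(x) ≥ 1 is never zero, so this holds for every real x.
So the two sides agree for every real x for which both sides are defined.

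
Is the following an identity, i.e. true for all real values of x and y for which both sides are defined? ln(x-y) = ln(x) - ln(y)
No, this is NOT an identity.

Claim: ln(x-y) = ln(x) - ln(y).
Test a specific point where both sides are defined: x = 4, y = 3.
LHS = ln(x-y) ≈ 0.0000
RHS = ln(x) - ln(y) ≈ 0.2877
Since 0.0000 ≠ 0.2877, the equation fails at this point, so it cannot hold for all real values of x and y for which both sides are defined.
ln(x) - ln(y) = ln(x/y), not ln(x-y).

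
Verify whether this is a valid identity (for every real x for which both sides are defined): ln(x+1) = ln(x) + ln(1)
No, this is NOT an identity.

Claim: ln(x+1) = ln(x) + ln(1).
Test a specific point where both sides are defined: x = 3/2.
LHS = ln(x+1) ≈ 0.9163
RHS = ln(x) + ln(1) ≈ 0.4055
Since 0.9163 ≠ 0.4055, the equation fails at this point, so it cannot hold for every real x for which both sides are defined.
ln(1) = 0, so the right side is just ln(x), which differs from ln(x+1).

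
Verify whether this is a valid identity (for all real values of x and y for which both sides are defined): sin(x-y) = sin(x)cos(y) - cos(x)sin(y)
Yes, this is an identity.

Claim: sin(x-y) = sin(x)cos(y) - cos(x)sin(y).
Reasoning: Replace y by -y in sin(x+y) = sin(x)cos(y) + cos(x)sin(y) and use cos(-y) = cos(y), sin(-y) = -sin(y): sin(x-y) = sin(x)cos(y) - cos(x)sin(y).
So the two sides agree for all real values of x and y for which both sides are defined.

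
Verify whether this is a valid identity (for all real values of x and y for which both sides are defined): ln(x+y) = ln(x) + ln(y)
No, this is NOT an identity.

Claim: ln(x+y) = ln(x) + ln(y).
Test a specific point where both sides are defined: x = 3, y = 5.
LHS = ln(x+y) ≈ 2.0794
RHS = ln(x) + ln(y) ≈ 2.7081
Since 2.0794 ≠ 2.7081, the equation fails at this point, so it cannot hold for all real values of x and y for which both sides are defined.
ln(x) + ln(y) = ln(xy), not ln(x+y).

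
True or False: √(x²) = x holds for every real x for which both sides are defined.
Claim: √(x²) = x.
Test a specific point where both sides are defined: x = -1.
LHS = √(x²) ≈ 1.0000
RHS = x ≈ -1.0000
Since 1.0000 ≠ -1.0000, the equation fails at this point, so it cannot hold for every real x for which both sides are defined.
√(x²) = |x|, which differs from x whenever x < 0 (both sides are defined for every real x).

Conclusion: False.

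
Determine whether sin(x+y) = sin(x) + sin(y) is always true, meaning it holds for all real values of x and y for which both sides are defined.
No, this is NOT an identity.

Claim: sin(x+y) = sin(x) + sin(y).
Test a specific point where both sides are defined: x = π/2, y = π/6.
LHS = sin(x+y) ≈ 0.8660
RHS = sin(x) + sin(y) ≈ 1.5000
Since 0.8660 ≠ 1.5000, the equation fails at this point, so it cannot hold for all real values of x and y for which both sides are defined.
The correct expansion is sin(x+y) = sin(x)cos(y) + cos(x)sin(y); sine is not additive.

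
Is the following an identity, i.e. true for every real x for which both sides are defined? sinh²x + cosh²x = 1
Claim: sinh²x + cosh²x = 1.
Test a specific point where both sides are defined: x = 1/2.
LHS = sinh²x + cosh²x ≈ 1.5431
RHS = 1 ≈ 1.0000
Since 1.5431 ≠ 1.0000, the equation fails at this point, so it cannot hold for every real x for which both sides are defined.
The correct hyperbolic identity is cosh²x - sinh²x = 1 (a difference); the sum sinh²x + cosh²x equals cosh(2x).

Conclusion: No, this is NOT an identity.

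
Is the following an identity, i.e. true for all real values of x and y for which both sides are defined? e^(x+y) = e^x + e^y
Claim: e^(x+y) = e^x + e^y.
Test a specific point where both sides are defined: x = 2, y = -1.
LHS = e^(x+y) ≈ 2.7183
RHS = e^x + e^y ≈ 7.7569
Since 2.7183 ≠ 7.7569, the equation fails at this point, so it cannot hold for all real values of x and y for which both sides are defined.
The correct rule is e^(x+y) = e^x · e^y (a product, not a sum).

Conclusion: No, this is NOT an identity.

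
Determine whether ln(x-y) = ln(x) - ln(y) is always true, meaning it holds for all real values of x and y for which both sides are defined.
No, this is NOT an identity.

Claim: ln(x-y) = ln(x) - ln(y).
Test a specific point where both sides are defined: x = 2, y = 1/2.
LHS = ln(x-y) ≈ 0.4055
RHS = ln(x) - ln(y) ≈ 1.3863
Since 0.4055 ≠ 1.3863, the equation fails at this point, so it cannot hold for all real values of x and y for which both sides are defined.
ln(x) - ln(y) = ln(x/y), not ln(x-y).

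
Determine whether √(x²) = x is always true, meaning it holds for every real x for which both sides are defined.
Claim: √(x²) = x.
Test a specific point where both sides are defined: x = -2.
LHS = √(x²) ≈ 2.0000
RHS = x ≈ -2.0000
Since 2.0000 ≠ -2.0000, the equation fails at this point, so it cannot hold for every real x for which both sides are defined.
√(x²) = |x|, which differs from x whenever x < 0 (both sides are defined for every real x).

Conclusion: No, this is NOT an identity.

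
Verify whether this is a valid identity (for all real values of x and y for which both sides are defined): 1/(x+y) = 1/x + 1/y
Claim: 1/(x+y) = 1/x + 1/y.
Test a specific point where both sides are defined: x = -3, y = 4.
LHS = 1/(x+y) ≈ 1.0000
RHS = 1/x + 1/y ≈ -0.0833
Since 1.0000 ≠ -0.0833, the equation fails at this point, so it cannot hold for all real values of x and y for which both sides are defined.
1/x + 1/y = (x+y)/(xy), which is not 1/(x+y).

Conclusion: No, this is NOT an identity.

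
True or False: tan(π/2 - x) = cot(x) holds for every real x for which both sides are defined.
Claim: tan(π/2 - x) = cot(x).
Reasoning: tan(π/2 - x) = sin(π/2 - x)/cos(π/2 - x) = cos(x)/sin(x) = cot(x), using the cofunction identities sin(π/2 - x) = cos(x) and cos(π/2 - x) = sin(x).
So the two sides agree for every real x for which both sides are defined.

Conclusion: True.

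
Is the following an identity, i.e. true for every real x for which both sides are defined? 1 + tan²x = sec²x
Yes, this is an identity.

Claim: 1 + tan²x = sec²x.
Reasoning: Start from sin²x + cos²x = 1 and divide every term by cos²x (allowed wherever tan x and sec x are defined): tan²x + 1 = 1/cos²x = sec²x.
So the two sides agree for every real x for which both sides are defined.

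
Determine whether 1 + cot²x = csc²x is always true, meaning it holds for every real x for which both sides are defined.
Yes, this is an identity.

Claim: 1 + cot²x = csc²x.
Reasoning: Start from sin²x + cos²x = 1 and divide every term by sin²x (allowed wherever cot x and csc x are defined): 1 + cot²x = 1/sin²x = csc²x.
So the two sides agree for every real x for which both sides are defined.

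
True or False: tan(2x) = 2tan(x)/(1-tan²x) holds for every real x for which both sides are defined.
Claim: tan(2x) = 2tan(x)/(1-tan²x).
Reasoning: tan(2x) = sin(2x)/cos(2x) = 2sin(x)cos(x) / (cos²x - sin²x). Divide numerator and denominator by cos²x: 2tan(x) / (1 - tan²x).
So the two sides agree for every real x for which both sides are defined.

Conclusion: True.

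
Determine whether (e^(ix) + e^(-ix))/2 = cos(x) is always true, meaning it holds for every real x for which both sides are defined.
Yes, this is an identity.

Claim: (e^(ix) + e^(-ix))/2 = cos(x).
Reasoning: By Euler's formula e^(ix) = cos(x) + i·sin(x) and e^(-ix) = cos(x) - i·sin(x). Adding cancels the sine terms: e^(ix) + e^(-ix) = 2cos(x); divide by 2.
So the two sides agree for every real x for which both sides are defined.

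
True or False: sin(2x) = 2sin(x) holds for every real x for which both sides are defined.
Claim: sin(2x) = 2sin(x).
Test a specific point where both sides are defined: x = π/4.
LHS = sin(2x) ≈ 1.0000
RHS = 2sin(x) ≈ 1.4142
Since 1.0000 ≠ 1.4142, the equation fails at this point, so it cannot hold for every real x for which both sides are defined.
The correct double-angle formula is sin(2x) = 2sin(x)cos(x).

Conclusion: False.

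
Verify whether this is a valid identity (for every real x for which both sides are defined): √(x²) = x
Claim: √(x²) = x.
Test a specific point where both sides are defined: x = -1.
LHS = √(x²) ≈ 1.0000
RHS = x ≈ -1.0000
Since 1.0000 ≠ -1.0000, the equation fails at this point, so it cannot hold for every real x for which both sides are defined.
√(x²) = |x|, which differs from x whenever x < 0 (both sides are defined for every real x).

Conclusion: No, this is NOT an identity.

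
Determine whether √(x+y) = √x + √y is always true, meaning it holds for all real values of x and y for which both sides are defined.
No, this is NOT an identity.

Claim: √(x+y) = √x + √y.
Test a specific point where both sides are defined: x = 3/2, y = 4.
LHS = √(x+y) ≈ 2.3452
RHS = √x + √y ≈ 3.2247
Since 2.3452 ≠ 3.2247, the equation fails at this point, so it cannot hold for all real values of x and y for which both sides are defined.
Squaring the right side gives x + 2√(xy) + y, not x + y.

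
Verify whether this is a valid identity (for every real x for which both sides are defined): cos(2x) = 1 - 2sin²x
Claim: cos(2x) = 1 - 2sin²x.
Reasoning: cos(2x) = cos²x - sin²x. Replace cos²x by 1 - sin²x: (1 - sin²x) - sin²x = 1 - 2sin²x.
So the two sides agree for every real x for which both sides are defined.

Conclusion: Yes, this is an identity.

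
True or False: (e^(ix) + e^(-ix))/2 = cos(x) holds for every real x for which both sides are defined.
True.

Claim: (e^(ix) + e^(-ix))/2 = cos(x).
Reasoning: By Euler's formula e^(ix) = cos(x) + i·sin(x) and e^(-ix) = cos(x) - i·sin(x). Adding cancels the sine terms: e^(ix) + e^(-ix) = 2cos(x); divide by 2.
So the two sides agree for every real x for which both sides are defined.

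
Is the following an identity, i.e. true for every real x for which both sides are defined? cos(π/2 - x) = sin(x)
Yes, this is an identity.

Claim: cos(π/2 - x) = sin(x).
Reasoning: Use cos(u - v) = cos(u)cos(v) + sin(u)sin(v) with u = π/2, v = x: cos(π/2)cos(x) + sin(π/2)sin(x) = 0·cos(x) + 1·sin(x) = sin(x).
So the two sides agree for every real x for which both sides are defined.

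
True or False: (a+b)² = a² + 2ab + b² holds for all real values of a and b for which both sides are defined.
Claim: (a+b)² = a² + 2ab + b².
Reasoning: Expand: (a+b)² = (a+b)(a+b) = a·a + a·b + b·a + b·b = a² + 2ab + b².
So the two sides agree for all real values of a and b for which both sides are defined.

Conclusion: True.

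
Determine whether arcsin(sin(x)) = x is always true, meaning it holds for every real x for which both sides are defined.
Claim: arcsin(sin(x)) = x.
Test a specific point where both sides are defined: x = 3π/4.
LHS = arcsin(sin(x)) ≈ 0.7854
RHS = x ≈ 2.3562
Since 0.7854 ≠ 2.3562, the equation fails at this point, so it cannot hold for every real x for which both sides are defined.
arcsin only returns values in [-π/2, π/2], so arcsin(sin(x)) = x holds only for x in that interval, not for all real x.

Conclusion: No, this is NOT an identity.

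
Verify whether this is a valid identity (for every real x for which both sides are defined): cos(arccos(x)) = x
Yes, this is an identity.

Claim: cos(arccos(x)) = x.
Reasoning: For -1 ≤ x ≤ 1 (where arccos is defined), arccos(x) is by definition an angle whose cosine equals x. Taking the cosine of that angle returns x. (Note the other order, arccos(cos x) = x, is NOT an identity.)
So the two sides agree for every real x for which both sides are defined.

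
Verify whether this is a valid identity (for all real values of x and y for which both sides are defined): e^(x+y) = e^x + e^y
No, this is NOT an identity.

Claim: e^(x+y) = e^x + e^y.
Test a specific point where both sides are defined: x = -3, y = 5.
LHS = e^(x+y) ≈ 7.3891
RHS = e^x + e^y ≈ 148.4629
Since 7.3891 ≠ 148.4629, the equation fails at this point, so it cannot hold for all real values of x and y for which both sides are defined.
The correct rule is e^(x+y) = e^x · e^y (a product, not a sum).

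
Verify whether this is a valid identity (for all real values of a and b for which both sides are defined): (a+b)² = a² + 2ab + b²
Yes, this is an identity.

Claim: (a+b)² = a² + 2ab + b².
Reasoning: Expand: (a+b)² = (a+b)(a+b) = a·a + a·b + b·a + b·b = a² + 2ab + b².
So the two sides agree for all real values of a and b for which both sides are defined.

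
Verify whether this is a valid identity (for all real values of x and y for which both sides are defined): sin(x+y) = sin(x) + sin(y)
Claim: sin(x+y) = sin(x) + sin(y).
Test a specific point where both sides are defined: x = 3π/4, y = π/4.
LHS = sin(x+y) ≈ 0.0000
RHS = sin(x) + sin(y) ≈ 1.4142
Since 0.0000 ≠ 1.4142, the equation fails at this point, so it cannot hold for all real values of x and y for which both sides are defined.
The correct expansion is sin(x+y) = sin(x)cos(y) + cos(x)sin(y); sine is not additive.

Conclusion: No, this is NOT an identity.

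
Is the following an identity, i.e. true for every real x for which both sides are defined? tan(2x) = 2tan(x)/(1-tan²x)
Claim: tan(2x) = 2tan(x)/(1-tan²x).
Reasoning: tan(2x) = sin(2x)/cos(2x) = 2sin(x)cos(x) / (cos²x - sin²x). Divide numerator and denominator by cos²x: 2tan(x) / (1 - tan²x).
So the two sides agree for every real x for which both sides are defined.

Conclusion: Yes, this is an identity.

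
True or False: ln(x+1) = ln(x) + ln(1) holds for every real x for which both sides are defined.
False.

Claim: ln(x+1) = ln(x) + ln(1).
Test a specific point where both sides are defined: x = 1/2.
LHS = ln(x+1) ≈ 0.4055
RHS = ln(x) + ln(1) ≈ -0.6931
Since 0.4055 ≠ -0.6931, the equation fails at this point, so it cannot hold for every real x for which both sides are defined.
ln(1) = 0, so the right side is just ln(x), which differs from ln(x+1).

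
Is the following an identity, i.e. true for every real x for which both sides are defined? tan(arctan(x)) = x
Claim: tan(arctan(x)) = x.
Reasoning: For every real x, arctan(x) is by definition the angle in (-π/2, π/2) whose tangent equals x. Taking the tangent of that angle returns x.
So the two sides agree for every real x for which both sides are defined.

Conclusion: Yes, this is an identity.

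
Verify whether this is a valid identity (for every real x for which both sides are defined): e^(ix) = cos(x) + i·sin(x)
Yes, this is an identity.

Claim: e^(ix) = cos(x) + i·sin(x).
Reasoning: Euler's formula. Expand e^(ix) = Σ (ix)^k / k!. Since i² = -1, the even-k terms are Σ (-1)^m x^(2m)/(2m)! = cos(x) and the odd-k terms are i · Σ (-1)^m x^(2m+1)/(2m+1)! = i·sin(x).
So the two sides agree for every real x for which both sides are defined.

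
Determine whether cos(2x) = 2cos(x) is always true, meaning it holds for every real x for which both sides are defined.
Claim: cos(2x) = 2cos(x).
Test a specific point where both sides are defined: x = π/4.
LHS = cos(2x) ≈ 0.0000
RHS = 2cos(x) ≈ 1.4142
Since 0.0000 ≠ 1.4142, the equation fails at this point, so it cannot hold for every real x for which both sides are defined.
The correct double-angle formula is cos(2x) = cos²x - sin²x.

Conclusion: No, this is NOT an identity.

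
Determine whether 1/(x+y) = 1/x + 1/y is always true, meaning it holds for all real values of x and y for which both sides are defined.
No, this is NOT an identity.

Claim: 1/(x+y) = 1/x + 1/y.
Test a specific point where both sides are defined: x = 3, y = 1/2.
LHS = 1/(x+y) ≈ 0.2857
RHS = 1/x + 1/y ≈ 2.3333
Since 0.2857 ≠ 2.3333, the equation fails at this point, so it cannot hold for all real values of x and y for which both sides are defined.
1/x + 1/y = (x+y)/(xy), which is not 1/(x+y).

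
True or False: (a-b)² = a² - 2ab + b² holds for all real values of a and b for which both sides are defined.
True.

Claim: (a-b)² = a² - 2ab + b².
Reasoning: Expand: (a-b)² = (a-b)(a-b) = a·a - a·b - b·a + b·b = a² - 2ab + b².
So the two sides agree for all real values of a and b for which both sides are defined.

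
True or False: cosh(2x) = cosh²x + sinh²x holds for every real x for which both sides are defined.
True.

Claim: cosh(2x) = cosh²x + sinh²x.
Reasoning: cosh²x = (e^(2x) + 2 + e^(-2x))/4 and sinh²x = (e^(2x) - 2 + e^(-2x))/4. Adding gives (2e^(2x) + 2e^(-2x))/4 = (e^(2x) + e^(-2x))/2 = cosh(2x).
So the two sides agree for every real x for which both sides are defined.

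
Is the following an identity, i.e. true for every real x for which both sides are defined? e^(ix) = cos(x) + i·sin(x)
Yes, this is an identity.

Claim: e^(ix) = cos(x) + i·sin(x).
Reasoning: Euler's formula. Expand e^(ix) = Σ (ix)^k / k!. Since i² = -1, the even-k terms are Σ (-1)^m x^(2m)/(2m)! = cos(x) and the odd-k terms are i · Σ (-1)^m x^(2m+1)/(2m+1)! = i·sin(x).
So the two sides agree for every real x for which both sides are defined.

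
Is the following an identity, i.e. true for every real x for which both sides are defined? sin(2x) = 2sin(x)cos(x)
Yes, this is an identity.

Claim: sin(2x) = 2sin(x)cos(x).
Reasoning: Put y = x in the addition formula sin(x+y) = sin(x)cos(y) + cos(x)sin(y): sin(2x) = sin(x)cos(x) + cos(x)sin(x) = 2sin(x)cos(x).
So the two sides agree for every real x for which both sides are defined.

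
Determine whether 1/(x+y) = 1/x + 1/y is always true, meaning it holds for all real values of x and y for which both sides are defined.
No, this is NOT an identity.

Claim: 1/(x+y) = 1/x + 1/y.
Test a specific point where both sides are defined: x = 2, y = 1.
LHS = 1/(x+y) ≈ 0.3333
RHS = 1/x + 1/y ≈ 1.5000
Since 0.3333 ≠ 1.5000, the equation fails at this point, so it cannot hold for all real values of x and y for which both sides are defined.
1/x + 1/y = (x+y)/(xy), which is not 1/(x+y).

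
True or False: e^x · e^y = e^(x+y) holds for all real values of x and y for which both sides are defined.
True.

Claim: e^x · e^y = e^(x+y).
Reasoning: This is the law of exponents for a common base: multiplying powers adds exponents. E.g. from the series, (Σ x^j/j!)(Σ y^k/k!) = Σ_m (Σ_{j+k=m} x^j y^k/(j!k!)) = Σ_m (x+y)^m/m! by the binomial theorem.
So the two sides agree for all real values of x and y for which both sides are defined.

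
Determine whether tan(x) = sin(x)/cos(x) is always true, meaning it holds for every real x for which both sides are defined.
Claim: tan(x) = sin(x)/cos(x).
Reasoning: For an angle x whose terminal point on the unit circle is (cos x, sin x), tan(x) is defined as the ratio (second coordinate)/(first coordinate) = sin(x)/cos(x), wherever cos(x) ≠ 0.
So the two sides agree for every real x for which both sides are defined.

Conclusion: Yes, this is an identity.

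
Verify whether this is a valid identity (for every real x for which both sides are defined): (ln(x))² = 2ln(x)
Claim: (ln(x))² = 2ln(x).
Test a specific point where both sides are defined: x = 3/2.
LHS = (ln(x))² ≈ 0.1644
RHS = 2ln(x) ≈ 0.8109
Since 0.1644 ≠ 0.8109, the equation fails at this point, so it cannot hold for every real x for which both sides are defined.
2ln(x) equals ln(x²), which is not the same as (ln x)².

Conclusion: No, this is NOT an identity.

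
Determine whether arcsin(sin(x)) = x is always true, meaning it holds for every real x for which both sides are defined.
No, this is NOT an identity.

Claim: arcsin(sin(x)) = x.
Test a specific point where both sides are defined: x = π.
LHS = arcsin(sin(x)) ≈ 0.0000
RHS = x ≈ 3.1416
Since 0.0000 ≠ 3.1416, the equation fails at this point, so it cannot hold for every real x for which both sides are defined.
arcsin only returns values in [-π/2, π/2], so arcsin(sin(x)) = x holds only for x in that interval, not for all real x.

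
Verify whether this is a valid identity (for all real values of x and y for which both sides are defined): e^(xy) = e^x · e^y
No, this is NOT an identity.

Claim: e^(xy) = e^x · e^y.
Test a specific point where both sides are defined: x = 3/2, y = -2.
LHS = e^(xy) ≈ 0.0498
RHS = e^x · e^y ≈ 0.6065
Since 0.0498 ≠ 0.6065, the equation fails at this point, so it cannot hold for all real values of x and y for which both sides are defined.
e^x · e^y = e^(x+y), not e^(xy).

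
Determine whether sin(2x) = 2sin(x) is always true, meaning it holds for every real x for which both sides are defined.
No, this is NOT an identity.

Claim: sin(2x) = 2sin(x).
Test a specific point where both sides are defined: x = π/2.
LHS = sin(2x) ≈ 0.0000
RHS = 2sin(x) ≈ 2.0000
Since 0.0000 ≠ 2.0000, the equation fails at this point, so it cannot hold for every real x for which both sides are defined.
The correct double-angle formula is sin(2x) = 2sin(x)cos(x).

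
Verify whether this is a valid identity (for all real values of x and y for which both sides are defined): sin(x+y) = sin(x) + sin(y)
No, this is NOT an identity.

Claim: sin(x+y) = sin(x) + sin(y).
Test a specific point where both sides are defined: x = -π/2, y = π/6.
LHS = sin(x+y) ≈ -0.8660
RHS = sin(x) + sin(y) ≈ -0.5000
Since -0.8660 ≠ -0.5000, the equation fails at this point, so it cannot hold for all real values of x and y for which both sides are defined.
The correct expansion is sin(x+y) = sin(x)cos(y) + cos(x)sin(y); sine is not additive.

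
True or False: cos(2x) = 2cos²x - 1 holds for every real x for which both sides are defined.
Claim: cos(2x) = 2cos²x - 1.
Reasoning: cos(2x) = cos²x - sin²x. Replace sin²x by 1 - cos²x: cos²x - (1 - cos²x) = 2cos²x - 1.
So the two sides agree for every real x for which both sides are defined.

Conclusion: True.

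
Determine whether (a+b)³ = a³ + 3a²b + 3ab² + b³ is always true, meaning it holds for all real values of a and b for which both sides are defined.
Yes, this is an identity.

Claim: (a+b)³ = a³ + 3a²b + 3ab² + b³.
Reasoning: (a+b)³ = (a+b)(a+b)² = (a+b)(a² + 2ab + b²) = a³ + 2a²b + ab² + a²b + 2ab² + b³ = a³ + 3a²b + 3ab² + b³.
So the two sides agree for all real values of a and b for which both sides are defined.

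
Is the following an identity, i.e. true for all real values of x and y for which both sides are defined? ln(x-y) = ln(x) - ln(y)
Claim: ln(x-y) = ln(x) - ln(y).
Test a specific point where both sides are defined: x = 1, y = 1/2.
LHS = ln(x-y) ≈ -0.6931
RHS = ln(x) - ln(y) ≈ 0.6931
Since -0.6931 ≠ 0.6931, the equation fails at this point, so it cannot hold for all real values of x and y for which both sides are defined.
ln(x) - ln(y) = ln(x/y), not ln(x-y).

Conclusion: No, this is NOT an identity.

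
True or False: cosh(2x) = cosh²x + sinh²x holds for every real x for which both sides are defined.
Claim: cosh(2x) = cosh²x + sinh²x.
Reasoning: cosh²x = (e^(2x) + 2 + e^(-2x))/4 and sinh²x = (e^(2x) - 2 + e^(-2x))/4. Adding gives (2e^(2x) + 2e^(-2x))/4 = (e^(2x) + e^(-2x))/2 = cosh(2x).
So the two sides agree for every real x for which both sides are defined.

Conclusion: True.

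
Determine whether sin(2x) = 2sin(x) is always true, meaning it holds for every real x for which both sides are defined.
Claim: sin(2x) = 2sin(x).
Test a specific point where both sides are defined: x = π/6.
LHS = sin(2x) ≈ 0.8660
RHS = 2sin(x) ≈ 1.0000
Since 0.8660 ≠ 1.0000, the equation fails at this point, so it cannot hold for every real x for which both sides are defined.
The correct double-angle formula is sin(2x) = 2sin(x)cos(x).

Conclusion: No, this is NOT an identity.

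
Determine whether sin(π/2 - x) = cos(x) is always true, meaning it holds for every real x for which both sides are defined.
Claim: sin(π/2 - x) = cos(x).
Reasoning: Use sin(u - v) = sin(u)cos(v) - cos(u)sin(v) with u = π/2, v = x: sin(π/2)cos(x) - cos(π/2)sin(x) = 1·cos(x) - 0·sin(x) = cos(x).
So the two sides agree for every real x for which both sides are defined.

Conclusion: Yes, this is an identity.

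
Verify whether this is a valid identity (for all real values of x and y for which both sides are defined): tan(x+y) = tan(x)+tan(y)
No, this is NOT an identity.

Claim: tan(x+y) = tan(x)+tan(y).
Test a specific point where both sides are defined: x = 3π/4, y = 2π/3.
LHS = tan(x+y) ≈ 3.7321
RHS = tan(x)+tan(y) ≈ -2.7321
Since 3.7321 ≠ -2.7321, the equation fails at this point, so it cannot hold for all real values of x and y for which both sides are defined.
The correct formula is tan(x+y) = (tan(x) + tan(y))/(1 - tan(x)tan(y)).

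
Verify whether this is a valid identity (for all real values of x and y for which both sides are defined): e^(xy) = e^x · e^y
No, this is NOT an identity.

Claim: e^(xy) = e^x · e^y.
Test a specific point where both sides are defined: x = 2, y = 3.
LHS = e^(xy) ≈ 403.4288
RHS = e^x · e^y ≈ 148.4132
Since 403.4288 ≠ 148.4132, the equation fails at this point, so it cannot hold for all real values of x and y for which both sides are defined.
e^x · e^y = e^(x+y), not e^(xy).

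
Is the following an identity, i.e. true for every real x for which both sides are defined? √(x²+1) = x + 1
No, this is NOT an identity.

Claim: √(x²+1) = x + 1.
Test a specific point where both sides are defined: x = 1/2.
LHS = √(x²+1) ≈ 1.1180
RHS = x + 1 ≈ 1.5000
Since 1.1180 ≠ 1.5000, the equation fails at this point, so it cannot hold for every real x for which both sides are defined.
(x+1)² = x² + 2x + 1 ≠ x² + 1 unless x = 0.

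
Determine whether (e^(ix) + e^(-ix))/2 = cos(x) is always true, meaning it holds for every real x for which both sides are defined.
Yes, this is an identity.

Claim: (e^(ix) + e^(-ix))/2 = cos(x).
Reasoning: By Euler's formula e^(ix) = cos(x) + i·sin(x) and e^(-ix) = cos(x) - i·sin(x). Adding cancels the sine terms: e^(ix) + e^(-ix) = 2cos(x); divide by 2.
So the two sides agree for every real x for which both sides are defined.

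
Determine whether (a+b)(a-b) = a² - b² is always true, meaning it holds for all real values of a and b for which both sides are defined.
Claim: (a+b)(a-b) = a² - b².
Reasoning: Expand: (a+b)(a-b) = a² - ab + ba - b² = a² - b² (the cross terms cancel).
So the two sides agree for all real values of a and b for which both sides are defined.

Conclusion: Yes, this is an identity.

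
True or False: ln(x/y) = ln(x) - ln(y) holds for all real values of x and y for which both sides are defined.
Claim: ln(x/y) = ln(x) - ln(y).
Reasoning: Both sides are simultaneously defined only when x, y > 0. Write x = e^p, y = e^q. Then x/y = e^(p-q), so ln(x/y) = p - q = ln(x) - ln(y).
So the two sides agree for all real values of x and y for which both sides are defined.

Conclusion: True.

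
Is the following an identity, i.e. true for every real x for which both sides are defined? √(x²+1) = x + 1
Claim: √(x²+1) = x + 1.
Test a specific point where both sides are defined: x = 5.
LHS = √(x²+1) ≈ 5.0990
RHS = x + 1 ≈ 6.0000
Since 5.0990 ≠ 6.0000, the equation fails at this point, so it cannot hold for every real x for which both sides are defined.
(x+1)² = x² + 2x + 1 ≠ x² + 1 unless x = 0.

Conclusion: No, this is NOT an identity.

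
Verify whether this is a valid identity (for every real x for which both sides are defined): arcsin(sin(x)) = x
No, this is NOT an identity.

Claim: arcsin(sin(x)) = x.
Test a specific point where both sides are defined: x = 2π/3.
LHS = arcsin(sin(x)) ≈ 1.0472
RHS = x ≈ 2.0944
Since 1.0472 ≠ 2.0944, the equation fails at this point, so it cannot hold for every real x for which both sides are defined.
arcsin only returns values in [-π/2, π/2], so arcsin(sin(x)) = x holds only for x in that interval, not for all real x.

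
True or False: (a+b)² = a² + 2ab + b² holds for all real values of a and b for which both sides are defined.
Claim: (a+b)² = a² + 2ab + b².
Reasoning: Expand: (a+b)² = (a+b)(a+b) = a·a + a·b + b·a + b·b = a² + 2ab + b².
So the two sides agree for all real values of a and b for which both sides are defined.

Conclusion: True.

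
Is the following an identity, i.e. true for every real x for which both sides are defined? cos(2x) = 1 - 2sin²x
Yes, this is an identity.

Claim: cos(2x) = 1 - 2sin²x.
Reasoning: cos(2x) = cos²x - sin²x. Replace cos²x by 1 - sin²x: (1 - sin²x) - sin²x = 1 - 2sin²x.
So the two sides agree for every real x for which both sides are defined.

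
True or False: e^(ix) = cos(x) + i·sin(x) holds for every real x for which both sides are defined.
True.

Claim: e^(ix) = cos(x) + i·sin(x).
Reasoning: Euler's formula. Expand e^(ix) = Σ (ix)^k / k!. Since i² = -1, the even-k terms are Σ (-1)^m x^(2m)/(2m)! = cos(x) and the odd-k terms are i · Σ (-1)^m x^(2m+1)/(2m+1)! = i·sin(x).
So the two sides agree for every real x for which both sides are defined.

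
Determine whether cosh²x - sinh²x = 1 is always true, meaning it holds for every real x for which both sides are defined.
Yes, this is an identity.

Claim: cosh²x - sinh²x = 1.
Reasoning: With cosh(x) = (e^x + e^-x)/2 and sinh(x) = (e^x - e^-x)/2: cosh²x = (e^(2x) + 2 + e^(-2x))/4 and sinh²x = (e^(2x) - 2 + e^(-2x))/4. Subtracting leaves 4/4 = 1.
So the two sides agree for every real x for which both sides are defined.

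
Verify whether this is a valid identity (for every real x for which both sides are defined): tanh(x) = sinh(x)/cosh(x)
Claim: tanh(x) = sinh(x)/cosh(x).
Reasoning: tanh(x) is defined as sinh(x)/cosh(x) = (e^x - e^-x)/(e^x + e^-x); cosh(x) ≥ 1 is never zero, so this holds for every real x.
So the two sides agree for every real x for which both sides are defined.

Conclusion: Yes, this is an identity.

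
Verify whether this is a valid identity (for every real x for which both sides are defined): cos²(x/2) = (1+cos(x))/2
Yes, this is an identity.

Claim: cos²(x/2) = (1+cos(x))/2.
Reasoning: Use cos(2θ) = 2cos²θ - 1 with θ = x/2: cos(x) = 2cos²(x/2) - 1. Solving for cos²(x/2) gives (1 + cos(x))/2.
So the two sides agree for every real x for which both sides are defined.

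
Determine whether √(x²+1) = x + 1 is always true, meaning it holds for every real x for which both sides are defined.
Claim: √(x²+1) = x + 1.
Test a specific point where both sides are defined: x = -3.
LHS = √(x²+1) ≈ 3.1623
RHS = x + 1 ≈ -2.0000
Since 3.1623 ≠ -2.0000, the equation fails at this point, so it cannot hold for every real x for which both sides are defined.
(x+1)² = x² + 2x + 1 ≠ x² + 1 unless x = 0.

Conclusion: No, this is NOT an identity.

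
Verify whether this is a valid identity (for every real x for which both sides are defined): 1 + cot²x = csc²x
Claim: 1 + cot²x = csc²x.
Reasoning: Start from sin²x + cos²x = 1 and divide every term by sin²x (allowed wherever cot x and csc x are defined): 1 + cot²x = 1/sin²x = csc²x.
So the two sides agree for every real x for which both sides are defined.

Conclusion: Yes, this is an identity.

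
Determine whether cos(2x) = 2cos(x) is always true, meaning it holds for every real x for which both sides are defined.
No, this is NOT an identity.

Claim: cos(2x) = 2cos(x).
Test a specific point where both sides are defined: x = 2π/3.
LHS = cos(2x) ≈ -0.5000
RHS = 2cos(x) ≈ -1.0000
Since -0.5000 ≠ -1.0000, the equation fails at this point, so it cannot hold for every real x for which both sides are defined.
The correct double-angle formula is cos(2x) = cos²x - sin²x.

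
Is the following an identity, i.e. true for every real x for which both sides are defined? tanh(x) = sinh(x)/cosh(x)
Yes, this is an identity.

Claim: tanh(x) = sinh(x)/cosh(x).
Reasoning: tanh(x) is defined as sinh(x)/cosh(x) = (e^x - e^-x)/(e^x + e^-x); cosh(x) ≥ 1 is never zero, so this holds for every real x.
So the two sides agree for every real x for which both sides are defined.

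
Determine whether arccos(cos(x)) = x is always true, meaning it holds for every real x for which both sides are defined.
Claim: arccos(cos(x)) = x.
Test a specific point where both sides are defined: x = -π/2.
LHS = arccos(cos(x)) ≈ 1.5708
RHS = x ≈ -1.5708
Since 1.5708 ≠ -1.5708, the equation fails at this point, so it cannot hold for every real x for which both sides are defined.
arccos only returns values in [0, π], so arccos(cos(x)) = x holds only for x in that interval, not for all real x.

Conclusion: No, this is NOT an identity.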